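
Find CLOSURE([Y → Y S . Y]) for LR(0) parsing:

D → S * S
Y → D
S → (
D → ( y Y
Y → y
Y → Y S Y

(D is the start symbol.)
To compute CLOSURE, for each item [A → α.Bβ] where B is a non-terminal, add [B → .γ] for all productions B → γ; repeat for the newly added items until nothing changes.

Start with: [Y → Y S . Y]
  [Y → Y S . Y] has the dot before Y: add [Y → . D], [Y → . y], [Y → . Y S Y]
  [Y → . D] has the dot before D: add [D → . S * S], [D → . ( y Y]
  [D → . S * S] has the dot before S: add [S → . (]
No further items can be added.

CLOSURE = { [D → . ( y Y], [D → . S * S], [S → . (], [Y → . D], [Y → . Y S Y], [Y → . y], [Y → Y S . Y] }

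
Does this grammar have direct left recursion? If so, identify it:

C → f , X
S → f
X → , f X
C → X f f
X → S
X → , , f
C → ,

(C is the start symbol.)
No direct left recursion

Direct left recursion occurs when N → N α for some non-terminal N (the right-hand side begins with the left-hand side itself).

C → f , X: starts with f
S → f: starts with f
X → , f X: starts with ','
C → X f f: starts with X
X → S: starts with S
X → , , f: starts with ','
C → ,: starts with ','

No direct left recursion found.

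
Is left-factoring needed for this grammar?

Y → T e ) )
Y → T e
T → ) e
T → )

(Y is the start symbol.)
Yes, Y has productions with common prefix 'T e'; T has productions with common prefix ')'

Left-factoring is needed when two productions for the same non-terminal
share a common prefix on the right-hand side.

Productions for Y:
  Y → T e ) )
  Y → T e
Productions for T:
  T → ) e
  T → )

Found common prefix 'T e' in productions for Y
Found common prefix ')' in productions for T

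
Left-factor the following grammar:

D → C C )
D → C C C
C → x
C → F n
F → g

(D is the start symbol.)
Left-factoring transforms A → αβ₁ | αβ₂ into A → αA' and A' → β₁ | β₂
(α is the longest common prefix among the alternatives). Repeat until
no nonterminal has two alternatives with a common prefix.

Round 1: D has alternatives sharing prefix 'C C'. Introduce D': D → C C D'
  Add: D' → )
  Add: D' → C

No remaining common prefixes — done.

Resulting grammar:
D → C C D'
D' → )
D' → C
C → x
C → F n
F → g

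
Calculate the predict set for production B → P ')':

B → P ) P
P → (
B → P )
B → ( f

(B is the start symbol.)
{ '(' }

PREDICT(B → P ')') = (FIRST(RHS) \ {ε}) ∪ (FOLLOW(B) if ε ∈ FIRST(RHS), i.e. RHS ⇒* ε)
FIRST(P) = { '(' }
FIRST(P ')') = { '(' }
ε ∉ FIRST(P ')'), so FOLLOW(B) is not added.
PREDICT(B → P ')') = { '(' }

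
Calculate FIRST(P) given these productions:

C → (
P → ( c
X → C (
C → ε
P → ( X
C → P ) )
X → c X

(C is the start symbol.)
To compute FIRST(P), examine every production with P on the left-hand side, reading each right-hand side left to right until a non-nullable symbol is reached.

From P → ( c:
  - '(' is a terminal: add '(' and stop
From P → ( X:
  - '(' is a terminal: add '(' and stop

Collecting: FIRST(P) = { '(' }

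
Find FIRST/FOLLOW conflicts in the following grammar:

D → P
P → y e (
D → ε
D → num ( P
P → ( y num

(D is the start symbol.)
Nullable non-terminals: D.
FIRST sets used below: FIRST(P) = { '(', 'y' }

D: nullable alternative(s) D → ε; FOLLOW(D) = { $ }
  D → P: FIRST \ {ε} = { '(', 'y' } — disjoint from FOLLOW(D)
  D → ε: FIRST \ {ε} = { } — this is the only nullable alternative, skip
  D → num ( P: FIRST \ {ε} = { 'num' } — disjoint from FOLLOW(D)

P has no nullable alternative, so no FIRST/FOLLOW check is needed there.

No FIRST/FOLLOW conflicts found.

Answer: No FIRST/FOLLOW conflicts.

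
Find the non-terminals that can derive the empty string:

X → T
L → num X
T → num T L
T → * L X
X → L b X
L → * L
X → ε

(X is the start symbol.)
{ 'X' }

A non-terminal is nullable if it can derive ε (the empty string): either it has an ε-production, or it has a production whose right-hand side consists entirely of nullable non-terminals.

ε-productions: X → ε
So X is immediately nullable.
No further non-terminal can be added: every production for the remaining non-terminals contains a terminal or a non-nullable non-terminal.
Nullable = { 'X' }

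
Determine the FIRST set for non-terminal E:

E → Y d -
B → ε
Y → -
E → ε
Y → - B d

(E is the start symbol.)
To compute FIRST(E), examine every production with E on the left-hand side, reading each right-hand side left to right until a non-nullable symbol is reached.

FIRST sets of the other non-terminals involved (by the same procedure, iterated to a fixed point):
  FIRST(Y) = { '-' }

From E → Y d -:
  - Y is a non-terminal: add FIRST(Y) \ {ε} = { '-' }
    Y is not nullable, so stop
From E → ε:
  - ε-production, so ε ∈ FIRST(E)

Collecting: FIRST(E) = { '-', ε }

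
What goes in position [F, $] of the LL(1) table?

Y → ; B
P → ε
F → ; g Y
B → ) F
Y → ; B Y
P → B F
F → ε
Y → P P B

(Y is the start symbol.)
To find M[F, $], we find productions for F where $ is in the predict set (PREDICT(N → α) = (FIRST(α) \ {ε}) ∪ (FOLLOW(N) if α ⇒* ε)).

Relevant sets:
  FOLLOW(F) = { $, ')', ';' }

F → ; g Y: PREDICT = { ';' }
F → ε: PREDICT = { $, ')', ';' }
  $ is in predict set, so this production goes in M[F, $]

M[F, $] = F → ε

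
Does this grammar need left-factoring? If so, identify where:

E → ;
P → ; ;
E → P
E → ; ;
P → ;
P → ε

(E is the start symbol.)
Yes, E has productions with common prefix ';'; P has productions with common prefix ';'

Left-factoring is needed when two productions for the same non-terminal
share a common prefix on the right-hand side.

Productions for E:
  E → ;
  E → P
  E → ; ;
Productions for P:
  P → ; ;
  P → ;
  P → ε

Found common prefix ';' in productions for E
Found common prefix ';' in productions for P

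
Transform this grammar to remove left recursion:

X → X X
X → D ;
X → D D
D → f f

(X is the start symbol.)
X is directly left-recursive. The standard transformation for
  A → A α₁ | ... | A α_m | β₁ | ... | β_n
is
  A  → β₁ A' | ... | β_n A'
  A' → α₁ A' | ... | α_m A' | ε

X → D ; becomes X → D ; X'
X → D D becomes X → D D X'
X → X X becomes X' → X X'
Add X' → ε

Productions for other non-terminals are unchanged:
  D → f f

Resulting grammar:
X → D ; X'
X → D D X'
X' → X X'
X' → ε
D → f f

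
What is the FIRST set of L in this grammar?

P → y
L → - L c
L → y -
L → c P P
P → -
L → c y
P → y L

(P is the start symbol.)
To compute FIRST(L), examine every production with L on the left-hand side, reading each right-hand side left to right until a non-nullable symbol is reached.

From L → - L c:
  - '-' is a terminal: add '-' and stop
From L → y -:
  - y is a terminal: add 'y' and stop
From L → c P P:
  - c is a terminal: add 'c' and stop
From L → c y:
  - c is a terminal: add 'c' and stop

Collecting: FIRST(L) = { '-', 'c', 'y' }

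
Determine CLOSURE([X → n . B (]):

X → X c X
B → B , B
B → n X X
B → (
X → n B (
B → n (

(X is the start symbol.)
To compute CLOSURE, for each item [A → α.Bβ] where B is a non-terminal, add [B → .γ] for all productions B → γ; repeat for the newly added items until nothing changes.

Start with: [X → n . B (]
  [X → n . B (] has the dot before B: add [B → . B , B], [B → . n X X], [B → . (], [B → . n (]
No further items can be added.

CLOSURE = { [B → . (], [B → . B , B], [B → . n (], [B → . n X X], [X → n . B (] }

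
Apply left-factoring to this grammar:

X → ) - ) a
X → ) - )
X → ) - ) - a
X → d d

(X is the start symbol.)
X → ) - ) X'
X' → a
X' → ε
X' → - a
X → d d

Left-factoring transforms A → αβ₁ | αβ₂ into A → αA' and A' → β₁ | β₂
(α is the longest common prefix among the alternatives). Repeat until
no nonterminal has two alternatives with a common prefix.

Round 1: X has alternatives sharing prefix ') - )'. Introduce X': X → ) - ) X'
  Add: X' → a
  Add: X' → ε
  Add: X' → - a

No remaining common prefixes — done.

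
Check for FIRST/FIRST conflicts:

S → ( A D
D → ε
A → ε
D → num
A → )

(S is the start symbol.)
No FIRST/FIRST conflicts.

Productions for D:
  D → ε: FIRST = { ε }
  D → num: FIRST = { 'num' }
Productions for A:
  A → ε: FIRST = { ε }
  A → ): FIRST = { ')' }
S has only one production, so no FIRST/FIRST conflict is possible there.

All alternatives of each non-terminal have pairwise disjoint FIRST sets.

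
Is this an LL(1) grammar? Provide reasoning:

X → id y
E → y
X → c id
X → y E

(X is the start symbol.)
A grammar is LL(1) if for each non-terminal N with multiple productions, the predict sets of those productions are pairwise disjoint, where PREDICT(N → α) = (FIRST(α) \ {ε}) ∪ (FOLLOW(N) if α ⇒* ε).

For X:
  PREDICT(X → id y) = { 'id' }
  PREDICT(X → c id) = { 'c' }
  PREDICT(X → y E) = { 'y' }
E has a single production, so nothing to check there.

All predict sets are disjoint. The grammar IS LL(1).

Answer: Yes, the grammar is LL(1).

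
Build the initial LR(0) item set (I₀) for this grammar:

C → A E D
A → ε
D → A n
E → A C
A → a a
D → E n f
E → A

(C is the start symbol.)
First, augment the grammar with C' → C
I₀ = CLOSURE({ [C' → . C] }):
  [C' → . C] has the dot before C: add [C → . A E D]
  [C → . A E D] has the dot before A: add [A → .], [A → . a a]
No further items can be added.

I₀ = { [A → . a a], [A → .], [C → . A E D], [C' → . C] }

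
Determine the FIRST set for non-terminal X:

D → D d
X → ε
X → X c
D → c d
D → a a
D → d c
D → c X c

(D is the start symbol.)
{ 'c', ε }

To compute FIRST(X), examine every production with X on the left-hand side, reading each right-hand side left to right until a non-nullable symbol is reached.

From X → ε:
  - ε-production, so ε ∈ FIRST(X)
From X → X c:
  - X is the symbol being defined: contributes nothing new
    X is nullable, so continue to the next symbol
  - c is a terminal: add 'c' and stop

Collecting: FIRST(X) = { 'c', ε }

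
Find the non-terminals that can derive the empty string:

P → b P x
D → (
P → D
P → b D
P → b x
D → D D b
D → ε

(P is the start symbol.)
A non-terminal is nullable if it can derive ε (the empty string): either it has an ε-production, or it has a production whose right-hand side consists entirely of nullable non-terminals.

ε-productions: D → ε
So D is immediately nullable.
P → D: every symbol on the right is nullable, so P is nullable too.
Every non-terminal is now nullable.
Nullable = { 'D', 'P' }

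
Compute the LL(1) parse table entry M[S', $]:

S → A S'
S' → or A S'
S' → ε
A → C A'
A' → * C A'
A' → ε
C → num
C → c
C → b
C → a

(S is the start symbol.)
S' → ε

To find M[S', $], we find productions for S' where $ is in the predict set (PREDICT(N → α) = (FIRST(α) \ {ε}) ∪ (FOLLOW(N) if α ⇒* ε)).

Relevant sets:
  FOLLOW(S') = { $ }

S' → or A S': PREDICT = { 'or' }
S' → ε: PREDICT = { $ }
  $ is in predict set, so this production goes in M[S', $]

M[S', $] = S' → ε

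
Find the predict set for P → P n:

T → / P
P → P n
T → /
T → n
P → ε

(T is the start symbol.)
PREDICT(P → P n) = (FIRST(RHS) \ {ε}) ∪ (FOLLOW(P) if ε ∈ FIRST(RHS), i.e. RHS ⇒* ε)
FIRST(P) = { 'n', ε }
FIRST(P n) = { 'n' }
ε ∉ FIRST(P n), so FOLLOW(P) is not added.
PREDICT(P → P n) = { 'n' }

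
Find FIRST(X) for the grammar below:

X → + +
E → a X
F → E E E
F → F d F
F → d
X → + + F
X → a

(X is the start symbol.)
From X → + +:
  - '+' is a terminal: add '+' and stop
From X → + + F:
  - '+' is a terminal: add '+' and stop
From X → a:
  - a is a terminal: add 'a' and stop

Collecting: FIRST(X) = { '+', 'a' }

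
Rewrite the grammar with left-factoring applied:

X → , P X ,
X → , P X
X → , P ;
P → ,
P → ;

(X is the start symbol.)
X → , P X'
X' → X X''
X'' → ,
X'' → ε
X' → ;
P → ,
P → ;

Left-factoring transforms A → αβ₁ | αβ₂ into A → αA' and A' → β₁ | β₂
(α is the longest common prefix among the alternatives). Repeat until
no nonterminal has two alternatives with a common prefix.

Round 1: X has alternatives sharing prefix ', P'. Introduce X': X → , P X'
  Add: X' → X ,
  Add: X' → X
  Add: X' → ;

Round 2: X' has alternatives sharing prefix 'X'. Introduce X'': X' → X X''
  Add: X'' → ,
  Add: X'' → ε

No remaining common prefixes — done.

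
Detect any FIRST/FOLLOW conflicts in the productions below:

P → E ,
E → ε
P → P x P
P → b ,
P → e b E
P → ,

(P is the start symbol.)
A FIRST/FOLLOW conflict occurs when a non-terminal N has a nullable alternative N → β (β ⇒* ε) and another alternative N → α with FIRST(α) ∩ FOLLOW(N) ≠ ∅: on such a lookahead the parser cannot decide between expanding α and letting N vanish via β.

Nullable non-terminals: E.
E has a nullable alternative but only one production, so nothing to check.

P has no nullable alternative, so no FIRST/FOLLOW check is needed there.

No FIRST/FOLLOW conflicts found.

Answer: No FIRST/FOLLOW conflicts.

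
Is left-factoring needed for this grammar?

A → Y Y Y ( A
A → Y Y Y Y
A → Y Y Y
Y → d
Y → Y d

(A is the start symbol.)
Yes, A has productions with common prefix 'Y Y Y'

Left-factoring is needed when two productions for the same non-terminal
share a common prefix on the right-hand side.

Productions for A:
  A → Y Y Y ( A
  A → Y Y Y Y
  A → Y Y Y
Productions for Y:
  Y → d
  Y → Y d

Found common prefix 'Y Y Y' in productions for A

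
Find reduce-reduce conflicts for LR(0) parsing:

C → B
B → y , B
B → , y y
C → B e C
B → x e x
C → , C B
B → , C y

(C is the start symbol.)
A reduce-reduce conflict occurs when an LR(0) state has two complete items [A → α .] and [B → β .] — both call for a reduction, and with no lookahead the parser cannot choose between them.

Augment with C' → C and build the canonical LR(0) collection (I0 = CLOSURE({[C' → . C]}), then GOTO on every symbol after a dot until no new states appear). It has 20 states:
  I0: { [B → . , C y], [B → . , y y], [B → . x e x], [B → . y , B], [C → . , C B], [C → . B e C], [C → . B], [C' → . C] }  — shift
  I1: { [B → , . C y], [B → , . y y], [B → . , C y], [B → . , y y], [B → . x e x], [B → . y , B], [C → , . C B], [C → . , C B], [C → . B e C], [C → . B] }  — shift
  I2: { [C → B . e C], [C → B .] }  — shift, reduce
  I3: { [C' → C .] }  — accept
  I4: { [B → x . e x] }  — shift
  I5: { [B → y . , B] }  — shift
  I6: { [B → . , C y], [B → . , y y], [B → . x e x], [B → . y , B], [B → y , . B] }  — shift
  I7: { [B → , . C y], [B → , . y y], [B → . , C y], [B → . , y y], [B → . x e x], [B → . y , B], [C → . , C B], [C → . B e C], [C → . B] }  — shift
  I8: { [B → y , B .] }  — reduce
  I9: { [B → , C . y] }  — shift
  I10: { [B → , y . y], [B → y . , B] }  — shift
  I11: { [B → , y y .] }  — reduce
  I12: { [B → , C y .] }  — reduce
  I13: { [B → x e . x] }  — shift
  I14: { [B → x e x .] }  — reduce
  I15: { [B → . , C y], [B → . , y y], [B → . x e x], [B → . y , B], [C → . , C B], [C → . B e C], [C → . B], [C → B e . C] }  — shift
  I16: { [C → B e C .] }  — reduce
  I17: { [B → , C . y], [B → . , C y], [B → . , y y], [B → . x e x], [B → . y , B], [C → , C . B] }  — shift
  I18: { [C → , C B .] }  — reduce
  I19: { [B → , C y .], [B → y . , B] }  — shift, reduce

No state contains more than one complete item.

Answer: No reduce-reduce conflicts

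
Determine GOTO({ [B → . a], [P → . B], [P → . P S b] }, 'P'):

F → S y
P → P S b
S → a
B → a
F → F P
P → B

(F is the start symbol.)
{ [P → P . S b], [S → . a] }

GOTO(I, 'P') = CLOSURE({ [A → αX.β] : [A → α.Xβ] ∈ I, X = 'P' })

Items with dot before 'P', with the dot advanced:
  [P → . P S b] → [P → P . S b]
Closure of the advanced items:
  [P → P . S b] has the dot before S: add [S → . a]

GOTO = { [P → P . S b], [S → . a] }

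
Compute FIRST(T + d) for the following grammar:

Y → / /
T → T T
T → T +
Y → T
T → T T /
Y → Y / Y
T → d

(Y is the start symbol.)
FIRST sets of the non-terminals involved (from the grammar, by fixed-point iteration):
  FIRST(T) = { 'd' }

To compute FIRST(T + d), process the symbols left to right:
Symbol T is a non-terminal. Add FIRST(T) \ {ε} = { 'd' }
T is not nullable (ε ∉ FIRST(T)), so stop here.
FIRST(T + d) = { 'd' }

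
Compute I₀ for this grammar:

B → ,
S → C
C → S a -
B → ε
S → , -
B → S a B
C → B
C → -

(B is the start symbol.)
{ [B → . ,], [B → . S a B], [B → .], [B' → . B], [C → . -], [C → . B], [C → . S a -], [S → . , -], [S → . C] }

First, augment the grammar with B' → B
I₀ = CLOSURE({ [B' → . B] }):
  [B' → . B] has the dot before B: add [B → . ,], [B → .], [B → . S a B]
  [B → . S a B] has the dot before S: add [S → . C], [S → . , -]
  [S → . C] has the dot before C: add [C → . S a -], [C → . B], [C → . -]
No further items can be added.

I₀ = { [B → . ,], [B → . S a B], [B → .], [B' → . B], [C → . -], [C → . B], [C → . S a -], [S → . , -], [S → . C] }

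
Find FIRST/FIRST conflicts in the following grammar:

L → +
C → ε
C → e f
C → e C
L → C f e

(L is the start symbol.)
Yes. C → e f / C → e C on { 'e' }

A FIRST/FIRST conflict occurs when two productions N → α and N → β for the same non-terminal have FIRST(α) ∩ FIRST(β) ≠ ∅ (with ε ∈ FIRST of a nullable right-hand side, so two nullable alternatives also conflict).

FIRST sets of the non-terminals at (or reachable through a nullable prefix from) the front of some alternative:
  FIRST(C) = { 'e', ε }

Productions for L:
  L → +: FIRST = { '+' }
  L → C f e: FIRST = { 'e', 'f' }
Productions for C:
  C → ε: FIRST = { ε }
  C → e f: FIRST = { 'e' }
  C → e C: FIRST = { 'e' }

Conflict for C: C → e f and C → e C
  Overlap: { 'e' }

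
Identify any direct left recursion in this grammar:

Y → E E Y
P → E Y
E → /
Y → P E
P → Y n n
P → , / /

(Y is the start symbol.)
Direct left recursion occurs when N → N α for some non-terminal N (the right-hand side begins with the left-hand side itself).

Y → E E Y: starts with E
P → E Y: starts with E
E → /: starts with '/'
Y → P E: starts with P
P → Y n n: starts with Y
P → , / /: starts with ','

No direct left recursion found.

Answer: No direct left recursion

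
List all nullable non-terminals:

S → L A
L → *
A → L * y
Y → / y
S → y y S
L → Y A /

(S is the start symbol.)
None

A non-terminal is nullable if it can derive ε (the empty string): either it has an ε-production, or it has a production whose right-hand side consists entirely of nullable non-terminals.

There are no ε-productions, so no non-terminal can derive ε.
No non-terminals are nullable.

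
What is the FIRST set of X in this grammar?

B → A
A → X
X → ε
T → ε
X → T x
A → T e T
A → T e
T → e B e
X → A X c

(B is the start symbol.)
To compute FIRST(X), examine every production with X on the left-hand side, reading each right-hand side left to right until a non-nullable symbol is reached.

FIRST sets of the other non-terminals involved (by the same procedure, iterated to a fixed point):
  FIRST(T) = { 'e', ε }
  FIRST(A) = { 'c', 'e', 'x', ε }

From X → ε:
  - ε-production, so ε ∈ FIRST(X)
From X → T x:
  - T is a non-terminal: add FIRST(T) \ {ε} = { 'e' }
    T is nullable, so continue to the next symbol
  - x is a terminal: add 'x' and stop
From X → A X c:
  - A is a non-terminal: add FIRST(A) \ {ε} = { 'c', 'e', 'x' }
    A is nullable, so continue to the next symbol
  - X is the symbol being defined: contributes nothing new
    X is nullable, so continue to the next symbol
  - c is a terminal: add 'c' and stop

Collecting: FIRST(X) = { 'c', 'e', 'x', ε }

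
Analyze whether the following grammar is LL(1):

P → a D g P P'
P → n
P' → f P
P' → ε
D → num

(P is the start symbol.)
No. Predict set conflict for P': { 'f' }

A grammar is LL(1) if for each non-terminal N with multiple productions, the predict sets of those productions are pairwise disjoint, where PREDICT(N → α) = (FIRST(α) \ {ε}) ∪ (FOLLOW(N) if α ⇒* ε).

Relevant sets:
  FOLLOW(P') = { $, 'f' }

For P:
  PREDICT(P → a D g P P') = { 'a' }
  PREDICT(P → n) = { 'n' }
For P':
  PREDICT(P' → f P) = { 'f' }
  PREDICT(P' → ε) = { $, 'f' }
D has a single production, so nothing to check there.

Conflict found: Predict set conflict for P': { 'f' }
The grammar is NOT LL(1).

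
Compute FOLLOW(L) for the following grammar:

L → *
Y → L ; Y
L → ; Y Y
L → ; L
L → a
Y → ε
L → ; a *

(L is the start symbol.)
{ $, ';' }

L is the start symbol, so $ ∈ FOLLOW(L).
In Y → L ; Y: L is followed by ';' Y, add FIRST(';' Y) \ {ε} = { ';' }
In L → ; L: L is at the end; this adds FOLLOW(L) to itself — nothing new

Taking the union: FOLLOW(L) = { $, ';' }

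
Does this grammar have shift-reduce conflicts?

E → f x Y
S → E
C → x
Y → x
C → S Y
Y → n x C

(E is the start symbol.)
No shift-reduce conflicts

A shift-reduce conflict occurs when an LR(0) state has both:
  - a complete (reduce) item [A → α .] (dot at the end), and
  - a shift item [B → β . c γ] (dot before a terminal).

Augment with E' → E and build the canonical LR(0) collection (I0 = CLOSURE({[E' → . E]}), then GOTO on every symbol after a dot until no new states appear). It has 13 states:
  I0: { [E → . f x Y], [E' → . E] }  — shift
  I1: { [E' → E .] }  — accept
  I2: { [E → f . x Y] }  — shift
  I3: { [E → f x . Y], [Y → . n x C], [Y → . x] }  — shift
  I4: { [E → f x Y .] }  — reduce
  I5: { [Y → n . x C] }  — shift
  I6: { [Y → x .] }  — reduce
  I7: { [C → . S Y], [C → . x], [E → . f x Y], [S → . E], [Y → n x . C] }  — shift
  I8: { [Y → n x C .] }  — reduce
  I9: { [S → E .] }  — reduce
  I10: { [C → S . Y], [Y → . n x C], [Y → . x] }  — shift
  I11: { [C → x .] }  — reduce
  I12: { [C → S Y .] }  — reduce

No state contains both a complete item and a shift item.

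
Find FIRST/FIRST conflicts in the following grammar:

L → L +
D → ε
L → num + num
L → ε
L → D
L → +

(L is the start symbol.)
Yes. L → L '+' / L → num '+' num on { 'num' }; L → L '+' / L → '+' on { '+' }; L → ε / L → D on { ε }

A FIRST/FIRST conflict occurs when two productions N → α and N → β for the same non-terminal have FIRST(α) ∩ FIRST(β) ≠ ∅ (with ε ∈ FIRST of a nullable right-hand side, so two nullable alternatives also conflict).

FIRST sets of the non-terminals at (or reachable through a nullable prefix from) the front of some alternative:
  FIRST(L) = { '+', 'num', ε }
  FIRST(D) = { ε }

Productions for L:
  L → L +: FIRST = { '+', 'num' }
  L → num + num: FIRST = { 'num' }
  L → ε: FIRST = { ε }
  L → D: FIRST = { ε }
  L → +: FIRST = { '+' }
D has only one production, so no FIRST/FIRST conflict is possible there.

Conflict for L: L → L + and L → num + num
  Overlap: { 'num' }
Conflict for L: L → L + and L → +
  Overlap: { '+' }
Conflict for L: L → ε and L → D
  Overlap: { ε }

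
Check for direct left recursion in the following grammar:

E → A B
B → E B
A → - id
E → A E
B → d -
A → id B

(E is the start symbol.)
Direct left recursion occurs when N → N α for some non-terminal N (the right-hand side begins with the left-hand side itself).

E → A B: starts with A
B → E B: starts with E
A → - id: starts with '-'
E → A E: starts with A
B → d -: starts with d
A → id B: starts with id

No direct left recursion found.

Answer: No direct left recursion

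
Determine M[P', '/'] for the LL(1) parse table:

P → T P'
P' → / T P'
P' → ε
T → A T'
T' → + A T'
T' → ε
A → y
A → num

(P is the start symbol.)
P' → / T P'

To find M[P', '/'], we find productions for P' where '/' is in the predict set (PREDICT(N → α) = (FIRST(α) \ {ε}) ∪ (FOLLOW(N) if α ⇒* ε)).

Relevant sets:
  FOLLOW(P') = { $ }

P' → / T P': PREDICT = { '/' }
  '/' is in predict set, so this production goes in M[P', '/']
P' → ε: PREDICT = { $ }

M[P', '/'] = P' → / T P'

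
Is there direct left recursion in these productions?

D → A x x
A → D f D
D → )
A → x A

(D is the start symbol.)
No direct left recursion

Direct left recursion occurs when N → N α for some non-terminal N (the right-hand side begins with the left-hand side itself).

D → A x x: starts with A
A → D f D: starts with D
D → ): starts with ')'
A → x A: starts with x

No direct left recursion found.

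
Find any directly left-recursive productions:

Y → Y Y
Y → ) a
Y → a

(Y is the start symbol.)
Direct left recursion occurs when N → N α for some non-terminal N (the right-hand side begins with the left-hand side itself).

Y → Y Y: LEFT RECURSIVE (starts with Y)
Y → ) a: starts with ')'
Y → a: starts with a

The grammar has direct left recursion on: Y.

Answer: Yes, Y is left-recursive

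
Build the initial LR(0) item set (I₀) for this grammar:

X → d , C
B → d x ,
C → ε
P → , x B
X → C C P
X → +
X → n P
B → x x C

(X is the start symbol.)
First, augment the grammar with X' → X
I₀ = CLOSURE({ [X' → . X] }):
  [X' → . X] has the dot before X: add [X → . d , C], [X → . C C P], [X → . +], [X → . n P]
  [X → . C C P] has the dot before C: add [C → .]
No further items can be added.

I₀ = { [C → .], [X → . +], [X → . C C P], [X → . d , C], [X → . n P], [X' → . X] }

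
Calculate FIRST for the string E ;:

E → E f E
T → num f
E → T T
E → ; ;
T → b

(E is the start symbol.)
{ ';', 'b', 'num' }

FIRST sets of the non-terminals involved (from the grammar, by fixed-point iteration):
  FIRST(E) = { ';', 'b', 'num' }

To compute FIRST(E ;), process the symbols left to right:
Symbol E is a non-terminal. Add FIRST(E) \ {ε} = { ';', 'b', 'num' }
E is not nullable (ε ∉ FIRST(E)), so stop here.
FIRST(E ;) = { ';', 'b', 'num' }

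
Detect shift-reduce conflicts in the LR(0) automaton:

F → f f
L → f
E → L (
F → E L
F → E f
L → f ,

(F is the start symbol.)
Yes — I4: [L → f .] vs [F → f . f]; I9: [F → E f .] vs [L → f . ,]

Augment with F' → F and build the canonical LR(0) collection (I0 = CLOSURE({[F' → . F]}), then GOTO on every symbol after a dot until no new states appear). It has 10 states:
  I0: { [E → . L (], [F → . E L], [F → . E f], [F → . f f], [F' → . F], [L → . f ,], [L → . f] }  — shift
  I1: { [F → E . L], [F → E . f], [L → . f ,], [L → . f] }  — shift
  I2: { [F' → F .] }  — accept
  I3: { [E → L . (] }  — shift
  I4: { [F → f . f], [L → f . ,], [L → f .] }  — shift, reduce
  I5: { [L → f , .] }  — reduce
  I6: { [F → f f .] }  — reduce
  I7: { [E → L ( .] }  — reduce
  I8: { [F → E L .] }  — reduce
  I9: { [F → E f .], [L → f . ,], [L → f .] }  — shift, 2 reduces

I4 contains reduce item [L → f .] and shift items [F → f . f], [L → f . ,] — shift-reduce conflict.
I9 contains reduce items [F → E f .], [L → f .] and shift item [L → f . ,] — shift-reduce conflict.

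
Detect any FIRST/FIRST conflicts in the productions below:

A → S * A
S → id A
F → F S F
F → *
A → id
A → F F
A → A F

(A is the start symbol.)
A FIRST/FIRST conflict occurs when two productions N → α and N → β for the same non-terminal have FIRST(α) ∩ FIRST(β) ≠ ∅ (with ε ∈ FIRST of a nullable right-hand side, so two nullable alternatives also conflict).

FIRST sets of the non-terminals at (or reachable through a nullable prefix from) the front of some alternative:
  FIRST(S) = { 'id' }
  FIRST(F) = { '*' }
  FIRST(A) = { '*', 'id' }

Productions for A:
  A → S * A: FIRST = { 'id' }
  A → id: FIRST = { 'id' }
  A → F F: FIRST = { '*' }
  A → A F: FIRST = { '*', 'id' }
Productions for F:
  F → F S F: FIRST = { '*' }
  F → *: FIRST = { '*' }
S has only one production, so no FIRST/FIRST conflict is possible there.

Conflict for A: A → S * A and A → id
  Overlap: { 'id' }
Conflict for A: A → S * A and A → A F
  Overlap: { 'id' }
Conflict for A: A → id and A → A F
  Overlap: { 'id' }
Conflict for A: A → F F and A → A F
  Overlap: { '*' }
Conflict for F: F → F S F and F → *
  Overlap: { '*' }

Answer: Yes. A → S '*' A / A → id on { 'id' }; A → S '*' A / A → A F on { 'id' }; A → id / A → A F on { 'id' }; A → F F / A → A F on { '*' }; F → F S F / F → '*' on { '*' }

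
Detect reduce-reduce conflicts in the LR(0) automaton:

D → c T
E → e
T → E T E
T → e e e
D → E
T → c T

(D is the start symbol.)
A reduce-reduce conflict occurs when an LR(0) state has two complete items [A → α .] and [B → β .] — both call for a reduction, and with no lookahead the parser cannot choose between them.

Augment with D' → D and build the canonical LR(0) collection (I0 = CLOSURE({[D' → . D]}), then GOTO on every symbol after a dot until no new states appear). It has 14 states:
  I0: { [D → . E], [D → . c T], [D' → . D], [E → . e] }  — shift
  I1: { [D' → D .] }  — accept
  I2: { [D → E .] }  — reduce
  I3: { [D → c . T], [E → . e], [T → . E T E], [T → . c T], [T → . e e e] }  — shift
  I4: { [E → e .] }  — reduce
  I5: { [E → . e], [T → . E T E], [T → . c T], [T → . e e e], [T → E . T E] }  — shift
  I6: { [D → c T .] }  — reduce
  I7: { [E → . e], [T → . E T E], [T → . c T], [T → . e e e], [T → c . T] }  — shift
  I8: { [E → e .], [T → e . e e] }  — shift, reduce
  I9: { [T → e e . e] }  — shift
  I10: { [T → e e e .] }  — reduce
  I11: { [T → c T .] }  — reduce
  I12: { [E → . e], [T → E T . E] }  — shift
  I13: { [T → E T E .] }  — reduce

No state contains more than one complete item.

Answer: No reduce-reduce conflicts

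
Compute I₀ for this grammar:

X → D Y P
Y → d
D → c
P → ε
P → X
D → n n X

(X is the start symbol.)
First, augment the grammar with X' → X
I₀ = CLOSURE({ [X' → . X] }):
  [X' → . X] has the dot before X: add [X → . D Y P]
  [X → . D Y P] has the dot before D: add [D → . c], [D → . n n X]
No further items can be added.

I₀ = { [D → . c], [D → . n n X], [X → . D Y P], [X' → . X] }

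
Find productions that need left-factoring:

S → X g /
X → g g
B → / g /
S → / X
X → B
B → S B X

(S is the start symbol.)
Left-factoring is needed when two productions for the same non-terminal
share a common prefix on the right-hand side.

Productions for S:
  S → X g /
  S → / X
Productions for X:
  X → g g
  X → B
Productions for B:
  B → / g /
  B → S B X

No common prefixes found.

Answer: No, left-factoring is not needed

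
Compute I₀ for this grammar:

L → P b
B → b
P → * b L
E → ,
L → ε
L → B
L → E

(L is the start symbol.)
First, augment the grammar with L' → L
I₀ = CLOSURE({ [L' → . L] }):
  [L' → . L] has the dot before L: add [L → . P b], [L → .], [L → . B], [L → . E]
  [L → . P b] has the dot before P: add [P → . * b L]
  [L → . B] has the dot before B: add [B → . b]
  [L → . E] has the dot before E: add [E → . ,]
No further items can be added.

I₀ = { [B → . b], [E → . ,], [L → . B], [L → . E], [L → . P b], [L → .], [L' → . L], [P → . * b L] }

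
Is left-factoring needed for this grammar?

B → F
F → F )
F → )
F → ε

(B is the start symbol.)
No, left-factoring is not needed

Left-factoring is needed when two productions for the same non-terminal
share a common prefix on the right-hand side.

Productions for F:
  F → F )
  F → )
  F → ε

No common prefixes found.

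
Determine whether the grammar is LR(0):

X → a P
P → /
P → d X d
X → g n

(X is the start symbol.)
A grammar is LR(0) if no state in the canonical LR(0) collection has:
  - both a shift item (dot before a terminal) and a complete item (shift-reduce conflict), or
  - two or more complete items (reduce-reduce conflict; the accept item [X' → X .] counts as a complete item here).

Augment with X' → X and build the canonical LR(0) collection (I0 = CLOSURE({[X' → . X]}), then GOTO on every symbol after a dot until no new states appear). It has 10 states:
  I0: { [X → . a P], [X → . g n], [X' → . X] }  — shift
  I1: { [X' → X .] }  — accept
  I2: { [P → . /], [P → . d X d], [X → a . P] }  — shift
  I3: { [X → g . n] }  — shift
  I4: { [X → g n .] }  — reduce
  I5: { [P → / .] }  — reduce
  I6: { [X → a P .] }  — reduce
  I7: { [P → d . X d], [X → . a P], [X → . g n] }  — shift
  I8: { [P → d X . d] }  — shift
  I9: { [P → d X d .] }  — reduce

Every state is either a pure shift/goto state or contains exactly one complete item and nothing to shift — no conflicts. The grammar is LR(0).

Answer: Yes, the grammar is LR(0)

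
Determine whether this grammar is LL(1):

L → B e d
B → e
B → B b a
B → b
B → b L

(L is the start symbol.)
No. Predict set conflict for B: { 'e' }

A grammar is LL(1) if for each non-terminal N with multiple productions, the predict sets of those productions are pairwise disjoint, where PREDICT(N → α) = (FIRST(α) \ {ε}) ∪ (FOLLOW(N) if α ⇒* ε).

Relevant sets:
  FIRST(B) = { 'b', 'e' }

For B:
  PREDICT(B → e) = { 'e' }
  PREDICT(B → B b a) = { 'b', 'e' }
  PREDICT(B → b) = { 'b' }
  PREDICT(B → b L) = { 'b' }
L has a single production, so nothing to check there.

Conflict found: Predict set conflict for B: { 'e' }
The grammar is NOT LL(1).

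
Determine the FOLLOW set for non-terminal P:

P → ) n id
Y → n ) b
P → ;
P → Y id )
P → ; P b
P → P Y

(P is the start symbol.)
{ $, 'b', 'n' }

To compute FOLLOW(P), find every occurrence of P on a right-hand side N → α P β: add FIRST(β) \ {ε}, and if β is empty or nullable also add FOLLOW(N). Iterate to a fixed point.

P is the start symbol, so $ ∈ FOLLOW(P).
In P → ; P b: P is followed by b, add FIRST(b) \ {ε} = { 'b' }
In P → P Y: P is followed by Y, add FIRST(Y) \ {ε} = { 'n' }

Taking the union: FOLLOW(P) = { $, 'b', 'n' }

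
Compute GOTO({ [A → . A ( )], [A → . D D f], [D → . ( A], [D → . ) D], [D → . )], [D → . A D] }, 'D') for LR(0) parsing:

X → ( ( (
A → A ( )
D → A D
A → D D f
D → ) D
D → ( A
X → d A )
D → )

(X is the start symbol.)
{ [A → . A ( )], [A → . D D f], [A → D . D f], [D → . ( A], [D → . ) D], [D → . )], [D → . A D] }

GOTO(I, 'D') = CLOSURE({ [A → αX.β] : [A → α.Xβ] ∈ I, X = 'D' })

Items with dot before 'D', with the dot advanced:
  [A → . D D f] → [A → D . D f]
Closure of the advanced items:
  [A → D . D f] has the dot before D: add [D → . A D], [D → . ) D], [D → . ( A], [D → . )]
  [D → . A D] has the dot before A: add [A → . A ( )], [A → . D D f]

GOTO = { [A → . A ( )], [A → . D D f], [A → D . D f], [D → . ( A], [D → . ) D], [D → . )], [D → . A D] }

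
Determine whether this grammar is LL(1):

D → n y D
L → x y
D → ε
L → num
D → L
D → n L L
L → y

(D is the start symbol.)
A grammar is LL(1) if for each non-terminal N with multiple productions, the predict sets of those productions are pairwise disjoint, where PREDICT(N → α) = (FIRST(α) \ {ε}) ∪ (FOLLOW(N) if α ⇒* ε).

Relevant sets:
  FIRST(L) = { 'num', 'x', 'y' }
  FOLLOW(D) = { $ }

For D:
  PREDICT(D → n y D) = { 'n' }
  PREDICT(D → ε) = { $ }
  PREDICT(D → L) = { 'num', 'x', 'y' }
  PREDICT(D → n L L) = { 'n' }
For L:
  PREDICT(L → x y) = { 'x' }
  PREDICT(L → num) = { 'num' }
  PREDICT(L → y) = { 'y' }

Conflict found: Predict set conflict for D: { 'n' }
The grammar is NOT LL(1).

Answer: No. Predict set conflict for D: { 'n' }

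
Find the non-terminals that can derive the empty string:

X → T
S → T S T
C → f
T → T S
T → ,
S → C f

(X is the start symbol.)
A non-terminal is nullable if it can derive ε (the empty string): either it has an ε-production, or it has a production whose right-hand side consists entirely of nullable non-terminals.

There are no ε-productions, so no non-terminal can derive ε.
No non-terminals are nullable.

Answer: None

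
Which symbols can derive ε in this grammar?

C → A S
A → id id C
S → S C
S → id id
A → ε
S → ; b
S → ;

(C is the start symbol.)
A non-terminal is nullable if it can derive ε (the empty string): either it has an ε-production, or it has a production whose right-hand side consists entirely of nullable non-terminals.

ε-productions: A → ε
So A is immediately nullable.
No further non-terminal can be added: every production for the remaining non-terminals contains a terminal or a non-nullable non-terminal.
Nullable = { 'A' }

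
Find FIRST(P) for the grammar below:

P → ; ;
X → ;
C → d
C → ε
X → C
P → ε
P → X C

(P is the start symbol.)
{ ';', 'd', ε }

To compute FIRST(P), examine every production with P on the left-hand side, reading each right-hand side left to right until a non-nullable symbol is reached.

FIRST sets of the other non-terminals involved (by the same procedure, iterated to a fixed point):
  FIRST(X) = { ';', 'd', ε }
  FIRST(C) = { 'd', ε }

From P → ; ;:
  - ';' is a terminal: add ';' and stop
From P → ε:
  - ε-production, so ε ∈ FIRST(P)
From P → X C:
  - X is a non-terminal: add FIRST(X) \ {ε} = { ';', 'd' }
    X is nullable, so continue to the next symbol
  - C is a non-terminal: add FIRST(C) \ {ε} = { 'd' }
    C is nullable and nothing follows, so the whole right-hand side can vanish: ε ∈ FIRST(P)

Collecting: FIRST(P) = { ';', 'd', ε }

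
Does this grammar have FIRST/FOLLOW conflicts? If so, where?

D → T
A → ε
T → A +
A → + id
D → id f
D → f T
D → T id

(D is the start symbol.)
Yes. A → '+' id with FOLLOW(A) on { '+' }

A FIRST/FOLLOW conflict occurs when a non-terminal N has a nullable alternative N → β (β ⇒* ε) and another alternative N → α with FIRST(α) ∩ FOLLOW(N) ≠ ∅: on such a lookahead the parser cannot decide between expanding α and letting N vanish via β.

Nullable non-terminals: A.

A: nullable alternative(s) A → ε; FOLLOW(A) = { '+' }
  A → ε: FIRST \ {ε} = { } — this is the only nullable alternative, skip
  A → + id: FIRST \ {ε} = { '+' } — overlaps FOLLOW(A) on { '+' }: CONFLICT

D, T have no nullable alternative, so no FIRST/FOLLOW check is needed there.

So the grammar has 1 FIRST/FOLLOW conflict (marked CONFLICT above).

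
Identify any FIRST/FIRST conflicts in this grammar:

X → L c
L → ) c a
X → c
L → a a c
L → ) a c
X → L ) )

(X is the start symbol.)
A FIRST/FIRST conflict occurs when two productions N → α and N → β for the same non-terminal have FIRST(α) ∩ FIRST(β) ≠ ∅ (with ε ∈ FIRST of a nullable right-hand side, so two nullable alternatives also conflict).

FIRST sets of the non-terminals at (or reachable through a nullable prefix from) the front of some alternative:
  FIRST(L) = { ')', 'a' }

Productions for X:
  X → L c: FIRST = { ')', 'a' }
  X → c: FIRST = { 'c' }
  X → L ) ): FIRST = { ')', 'a' }
Productions for L:
  L → ) c a: FIRST = { ')' }
  L → a a c: FIRST = { 'a' }
  L → ) a c: FIRST = { ')' }

Conflict for X: X → L c and X → L ) )
  Overlap: { ')', 'a' }
Conflict for L: L → ) c a and L → ) a c
  Overlap: { ')' }

Answer: Yes. X → L c / X → L ')' ')' on { ')', 'a' }; L → ')' c a / L → ')' a c on { ')' }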